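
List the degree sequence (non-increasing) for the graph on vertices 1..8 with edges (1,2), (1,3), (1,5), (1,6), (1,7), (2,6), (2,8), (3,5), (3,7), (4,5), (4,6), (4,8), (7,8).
[5, 3, 3, 3, 3, 3, 3, 3] (degrees: deg(1)=5, deg(2)=3, deg(3)=3, deg(4)=3, deg(5)=3, deg(6)=3, deg(7)=3, deg(8)=3)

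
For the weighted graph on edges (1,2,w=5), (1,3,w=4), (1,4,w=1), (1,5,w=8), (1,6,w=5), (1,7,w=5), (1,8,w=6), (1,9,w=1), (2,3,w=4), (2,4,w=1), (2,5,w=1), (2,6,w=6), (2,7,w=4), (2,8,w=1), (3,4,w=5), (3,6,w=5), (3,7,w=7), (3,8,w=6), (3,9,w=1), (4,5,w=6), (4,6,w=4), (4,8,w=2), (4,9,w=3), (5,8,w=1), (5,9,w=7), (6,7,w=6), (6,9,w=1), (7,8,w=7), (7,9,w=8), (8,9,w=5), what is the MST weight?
11 (MST edges: (1,4,w=1), (1,9,w=1), (2,4,w=1), (2,5,w=1), (2,7,w=4), (2,8,w=1), (3,9,w=1), (6,9,w=1); sum of weights 1 + 1 + 1 + 1 + 4 + 1 + 1 + 1 = 11)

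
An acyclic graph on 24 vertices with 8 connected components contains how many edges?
16 (Each of the 8 component trees on V_i vertices has V_i - 1 edges; summing gives V - C = 24 - 8 = 16)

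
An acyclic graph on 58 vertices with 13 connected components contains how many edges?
45 (Each of the 13 component trees on V_i vertices has V_i - 1 edges; summing gives V - C = 58 - 13 = 45)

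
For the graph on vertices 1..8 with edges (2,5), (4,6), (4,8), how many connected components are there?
5 (components: {1}, {2, 5}, {3}, {4, 6, 8}, {7})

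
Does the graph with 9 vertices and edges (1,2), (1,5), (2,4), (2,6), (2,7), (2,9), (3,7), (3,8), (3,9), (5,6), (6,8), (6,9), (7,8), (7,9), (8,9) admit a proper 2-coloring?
No (odd cycle of length 3: 9 -> 2 -> 7 -> 9)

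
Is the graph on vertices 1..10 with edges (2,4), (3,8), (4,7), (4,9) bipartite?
Yes. Partition: {1, 2, 3, 5, 6, 7, 9, 10}, {4, 8}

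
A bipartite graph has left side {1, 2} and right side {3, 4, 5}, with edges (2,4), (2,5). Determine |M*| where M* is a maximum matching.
1 (matching: (2,5); upper bound min(|L|,|R|) = min(2,3) = 2)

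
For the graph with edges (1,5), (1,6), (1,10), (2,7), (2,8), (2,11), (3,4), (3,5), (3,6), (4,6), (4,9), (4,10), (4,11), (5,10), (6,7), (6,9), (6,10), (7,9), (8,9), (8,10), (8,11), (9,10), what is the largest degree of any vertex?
6 (attained at vertices 6, 10)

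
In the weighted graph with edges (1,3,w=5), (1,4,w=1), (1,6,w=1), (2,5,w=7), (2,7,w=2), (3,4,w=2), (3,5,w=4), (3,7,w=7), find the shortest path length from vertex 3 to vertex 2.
9 (path: 3 -> 7 -> 2; weights 7 + 2 = 9)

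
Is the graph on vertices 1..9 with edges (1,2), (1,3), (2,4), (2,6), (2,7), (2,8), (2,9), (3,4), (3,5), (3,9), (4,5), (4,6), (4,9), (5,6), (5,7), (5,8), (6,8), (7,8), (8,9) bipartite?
No (odd cycle of length 3: 9 -> 3 -> 4 -> 9)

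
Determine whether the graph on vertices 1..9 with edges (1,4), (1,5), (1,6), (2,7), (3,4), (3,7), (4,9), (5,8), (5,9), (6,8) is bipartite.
Yes. Partition: {1, 2, 3, 8, 9}, {4, 5, 6, 7}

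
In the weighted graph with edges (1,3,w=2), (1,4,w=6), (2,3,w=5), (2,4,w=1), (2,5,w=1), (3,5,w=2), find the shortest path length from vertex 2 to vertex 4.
1 (path: 2 -> 4; weights 1 = 1)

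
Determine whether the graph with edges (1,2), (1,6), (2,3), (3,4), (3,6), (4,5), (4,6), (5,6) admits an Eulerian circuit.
No (2 vertices have odd degree: {3, 4}; Eulerian circuit requires 0)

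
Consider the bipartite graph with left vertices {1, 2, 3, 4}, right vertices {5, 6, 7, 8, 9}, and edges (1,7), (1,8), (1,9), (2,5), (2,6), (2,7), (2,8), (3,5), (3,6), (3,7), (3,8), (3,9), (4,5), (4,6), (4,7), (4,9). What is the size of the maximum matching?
4 (matching: (1,9), (2,8), (3,7), (4,6); upper bound min(|L|,|R|) = min(4,5) = 4)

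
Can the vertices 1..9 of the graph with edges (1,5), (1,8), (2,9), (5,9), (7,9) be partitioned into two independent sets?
Yes. Partition: {1, 3, 4, 6, 9}, {2, 5, 7, 8}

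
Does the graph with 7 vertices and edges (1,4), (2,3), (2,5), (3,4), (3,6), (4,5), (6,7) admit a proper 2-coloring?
Yes. Partition: {1, 3, 5, 7}, {2, 4, 6}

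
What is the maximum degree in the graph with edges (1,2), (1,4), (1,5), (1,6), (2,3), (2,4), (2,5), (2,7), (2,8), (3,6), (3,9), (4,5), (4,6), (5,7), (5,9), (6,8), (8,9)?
6 (attained at vertex 2)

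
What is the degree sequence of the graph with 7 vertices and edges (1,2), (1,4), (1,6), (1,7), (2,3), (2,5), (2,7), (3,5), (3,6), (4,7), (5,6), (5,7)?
[4, 4, 4, 4, 3, 3, 2] (degrees: deg(1)=4, deg(2)=4, deg(3)=3, deg(4)=2, deg(5)=4, deg(6)=3, deg(7)=4)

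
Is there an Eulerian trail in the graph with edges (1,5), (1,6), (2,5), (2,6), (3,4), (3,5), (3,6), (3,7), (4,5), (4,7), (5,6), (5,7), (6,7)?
Yes (the graph is connected and exactly 2 vertices have odd degree: {4, 6}; any Eulerian path must start and end at those)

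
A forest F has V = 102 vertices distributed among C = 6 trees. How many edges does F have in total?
96 (Each of the 6 component trees on V_i vertices has V_i - 1 edges; summing gives V - C = 102 - 6 = 96)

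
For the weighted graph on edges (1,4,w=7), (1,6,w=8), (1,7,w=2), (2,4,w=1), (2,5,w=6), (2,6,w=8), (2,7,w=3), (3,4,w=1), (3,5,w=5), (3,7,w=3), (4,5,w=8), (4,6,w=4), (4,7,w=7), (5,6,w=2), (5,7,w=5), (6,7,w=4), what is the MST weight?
13 (MST edges: (1,7,w=2), (2,4,w=1), (2,7,w=3), (3,4,w=1), (4,6,w=4), (5,6,w=2); sum of weights 2 + 1 + 3 + 1 + 4 + 2 = 13)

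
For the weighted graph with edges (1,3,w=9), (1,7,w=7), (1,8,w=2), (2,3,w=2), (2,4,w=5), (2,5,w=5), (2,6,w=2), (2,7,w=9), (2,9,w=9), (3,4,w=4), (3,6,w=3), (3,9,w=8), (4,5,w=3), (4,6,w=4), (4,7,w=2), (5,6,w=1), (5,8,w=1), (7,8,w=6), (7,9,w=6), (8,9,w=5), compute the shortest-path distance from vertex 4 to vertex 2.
5 (path: 4 -> 2; weights 5 = 5)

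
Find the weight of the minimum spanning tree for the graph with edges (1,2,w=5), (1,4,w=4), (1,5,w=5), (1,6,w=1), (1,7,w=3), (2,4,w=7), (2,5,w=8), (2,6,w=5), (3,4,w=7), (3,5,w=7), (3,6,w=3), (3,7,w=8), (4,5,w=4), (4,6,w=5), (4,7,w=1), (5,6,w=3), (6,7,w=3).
16 (MST edges: (1,2,w=5), (1,6,w=1), (1,7,w=3), (3,6,w=3), (4,7,w=1), (5,6,w=3); sum of weights 5 + 1 + 3 + 3 + 1 + 3 = 16)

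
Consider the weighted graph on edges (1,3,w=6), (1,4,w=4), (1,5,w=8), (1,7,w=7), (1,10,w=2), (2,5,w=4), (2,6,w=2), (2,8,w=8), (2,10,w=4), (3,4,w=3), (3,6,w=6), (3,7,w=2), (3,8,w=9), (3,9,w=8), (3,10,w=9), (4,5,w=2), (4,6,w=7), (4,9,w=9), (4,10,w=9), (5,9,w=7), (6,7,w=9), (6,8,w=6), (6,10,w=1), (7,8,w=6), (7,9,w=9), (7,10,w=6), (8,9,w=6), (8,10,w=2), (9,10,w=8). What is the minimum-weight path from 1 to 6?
3 (path: 1 -> 10 -> 6; weights 2 + 1 = 3)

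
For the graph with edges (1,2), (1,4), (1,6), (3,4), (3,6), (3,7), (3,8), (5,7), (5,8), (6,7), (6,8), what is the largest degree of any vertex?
4 (attained at vertices 3, 6)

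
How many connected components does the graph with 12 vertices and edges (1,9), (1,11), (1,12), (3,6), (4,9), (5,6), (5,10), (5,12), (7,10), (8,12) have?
2 (components: {1, 3, 4, 5, 6, 7, 8, 9, 10, 11, 12}, {2})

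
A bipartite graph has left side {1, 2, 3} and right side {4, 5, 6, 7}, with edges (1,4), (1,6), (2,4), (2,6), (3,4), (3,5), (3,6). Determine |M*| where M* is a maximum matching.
3 (matching: (1,6), (2,4), (3,5); upper bound min(|L|,|R|) = min(3,4) = 3)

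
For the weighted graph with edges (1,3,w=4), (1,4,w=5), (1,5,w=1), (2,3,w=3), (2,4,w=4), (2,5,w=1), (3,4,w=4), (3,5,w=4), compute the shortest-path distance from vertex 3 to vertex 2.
3 (path: 3 -> 2; weights 3 = 3)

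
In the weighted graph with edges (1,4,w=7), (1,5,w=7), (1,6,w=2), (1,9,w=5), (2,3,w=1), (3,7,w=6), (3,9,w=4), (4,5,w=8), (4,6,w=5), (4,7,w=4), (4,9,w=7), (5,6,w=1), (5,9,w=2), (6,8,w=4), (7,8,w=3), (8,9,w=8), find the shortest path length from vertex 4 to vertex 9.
7 (path: 4 -> 9; weights 7 = 7)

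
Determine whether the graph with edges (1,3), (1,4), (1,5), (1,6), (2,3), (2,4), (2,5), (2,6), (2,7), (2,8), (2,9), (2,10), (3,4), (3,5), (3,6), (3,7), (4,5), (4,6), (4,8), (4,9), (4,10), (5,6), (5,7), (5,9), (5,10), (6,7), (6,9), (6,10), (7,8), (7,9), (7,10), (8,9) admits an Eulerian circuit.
No (2 vertices have odd degree: {7, 10}; Eulerian circuit requires 0)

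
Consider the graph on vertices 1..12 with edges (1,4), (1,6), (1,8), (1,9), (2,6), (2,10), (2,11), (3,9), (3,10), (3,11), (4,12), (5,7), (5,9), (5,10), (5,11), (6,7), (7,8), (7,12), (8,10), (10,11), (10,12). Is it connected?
Yes (BFS from 1 visits [1, 4, 6, 8, 9, 12, 2, 7, 10, 3, 5, 11] — all 12 vertices reached)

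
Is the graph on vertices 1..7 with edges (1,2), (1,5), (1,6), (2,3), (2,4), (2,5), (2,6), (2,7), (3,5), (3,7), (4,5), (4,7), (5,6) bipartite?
No (odd cycle of length 3: 5 -> 1 -> 2 -> 5)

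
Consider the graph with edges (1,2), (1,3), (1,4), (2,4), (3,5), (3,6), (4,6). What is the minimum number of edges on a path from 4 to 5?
3 (path: 4 -> 1 -> 3 -> 5, 3 edges)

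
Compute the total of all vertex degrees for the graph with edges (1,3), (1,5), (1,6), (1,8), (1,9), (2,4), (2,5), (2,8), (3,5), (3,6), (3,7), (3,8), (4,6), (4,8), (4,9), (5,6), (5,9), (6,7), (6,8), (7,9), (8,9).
42 (handshake: sum of degrees = 2|E| = 2 x 21 = 42)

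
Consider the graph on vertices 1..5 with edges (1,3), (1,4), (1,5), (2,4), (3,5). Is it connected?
Yes (BFS from 1 visits [1, 3, 4, 5, 2] — all 5 vertices reached)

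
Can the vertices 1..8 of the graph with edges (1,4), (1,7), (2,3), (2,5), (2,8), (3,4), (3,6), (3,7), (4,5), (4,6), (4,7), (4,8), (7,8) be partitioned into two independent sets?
No (odd cycle of length 3: 4 -> 1 -> 7 -> 4)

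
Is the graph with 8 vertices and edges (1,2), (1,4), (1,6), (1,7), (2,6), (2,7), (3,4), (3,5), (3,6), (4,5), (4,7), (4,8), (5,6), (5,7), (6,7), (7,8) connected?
Yes (BFS from 1 visits [1, 2, 4, 6, 7, 3, 5, 8] — all 8 vertices reached)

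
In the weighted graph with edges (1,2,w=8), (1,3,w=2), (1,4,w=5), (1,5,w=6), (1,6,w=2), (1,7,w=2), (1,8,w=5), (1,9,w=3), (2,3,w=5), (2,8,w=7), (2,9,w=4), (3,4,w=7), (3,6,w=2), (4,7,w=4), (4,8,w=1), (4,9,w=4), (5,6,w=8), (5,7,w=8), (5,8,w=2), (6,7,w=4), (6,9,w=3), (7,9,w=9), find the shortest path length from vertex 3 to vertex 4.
7 (path: 3 -> 4; weights 7 = 7)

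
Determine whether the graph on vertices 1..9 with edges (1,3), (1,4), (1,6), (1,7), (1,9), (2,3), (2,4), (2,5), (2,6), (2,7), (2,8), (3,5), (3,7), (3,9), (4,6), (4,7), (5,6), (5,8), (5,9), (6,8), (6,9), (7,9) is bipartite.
No (odd cycle of length 3: 3 -> 1 -> 7 -> 3)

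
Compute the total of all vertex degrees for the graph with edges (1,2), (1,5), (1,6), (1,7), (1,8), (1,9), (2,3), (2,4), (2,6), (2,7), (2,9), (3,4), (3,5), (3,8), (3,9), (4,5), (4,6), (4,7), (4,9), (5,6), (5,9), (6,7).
44 (handshake: sum of degrees = 2|E| = 2 x 22 = 44)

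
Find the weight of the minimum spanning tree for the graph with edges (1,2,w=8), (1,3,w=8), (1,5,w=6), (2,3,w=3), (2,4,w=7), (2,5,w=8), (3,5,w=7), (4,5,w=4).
20 (MST edges: (1,5,w=6), (2,3,w=3), (2,4,w=7), (4,5,w=4); sum of weights 6 + 3 + 7 + 4 = 20)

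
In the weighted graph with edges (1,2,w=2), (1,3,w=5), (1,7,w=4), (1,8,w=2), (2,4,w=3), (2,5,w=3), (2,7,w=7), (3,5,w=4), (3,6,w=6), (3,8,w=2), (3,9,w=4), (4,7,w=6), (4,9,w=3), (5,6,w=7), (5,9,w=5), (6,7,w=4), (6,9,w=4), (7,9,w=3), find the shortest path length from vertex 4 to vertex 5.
6 (path: 4 -> 2 -> 5; weights 3 + 3 = 6)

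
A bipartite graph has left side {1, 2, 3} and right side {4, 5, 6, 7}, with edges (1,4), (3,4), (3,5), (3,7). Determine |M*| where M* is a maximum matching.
2 (matching: (1,4), (3,7); upper bound min(|L|,|R|) = min(3,4) = 3)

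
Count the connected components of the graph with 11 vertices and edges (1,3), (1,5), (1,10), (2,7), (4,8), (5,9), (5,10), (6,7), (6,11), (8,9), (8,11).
1 (components: {1, 2, 3, 4, 5, 6, 7, 8, 9, 10, 11})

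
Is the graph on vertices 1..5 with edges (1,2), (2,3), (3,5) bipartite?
Yes. Partition: {1, 3, 4}, {2, 5}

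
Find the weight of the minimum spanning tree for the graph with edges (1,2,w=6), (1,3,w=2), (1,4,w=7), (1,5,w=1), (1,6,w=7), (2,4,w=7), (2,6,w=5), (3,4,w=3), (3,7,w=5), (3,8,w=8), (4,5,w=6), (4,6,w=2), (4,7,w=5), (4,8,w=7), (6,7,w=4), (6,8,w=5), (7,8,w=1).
18 (MST edges: (1,3,w=2), (1,5,w=1), (2,6,w=5), (3,4,w=3), (4,6,w=2), (6,7,w=4), (7,8,w=1); sum of weights 2 + 1 + 5 + 3 + 2 + 4 + 1 = 18)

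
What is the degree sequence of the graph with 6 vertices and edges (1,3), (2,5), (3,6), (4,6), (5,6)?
[3, 2, 2, 1, 1, 1] (degrees: deg(1)=1, deg(2)=1, deg(3)=2, deg(4)=1, deg(5)=2, deg(6)=3)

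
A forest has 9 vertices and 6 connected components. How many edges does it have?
3 (Each of the 6 component trees on V_i vertices has V_i - 1 edges; summing gives V - C = 9 - 6 = 3)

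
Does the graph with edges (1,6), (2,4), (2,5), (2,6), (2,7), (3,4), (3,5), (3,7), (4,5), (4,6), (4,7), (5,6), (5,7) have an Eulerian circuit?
No (4 vertices have odd degree: {1, 3, 4, 5}; Eulerian circuit requires 0)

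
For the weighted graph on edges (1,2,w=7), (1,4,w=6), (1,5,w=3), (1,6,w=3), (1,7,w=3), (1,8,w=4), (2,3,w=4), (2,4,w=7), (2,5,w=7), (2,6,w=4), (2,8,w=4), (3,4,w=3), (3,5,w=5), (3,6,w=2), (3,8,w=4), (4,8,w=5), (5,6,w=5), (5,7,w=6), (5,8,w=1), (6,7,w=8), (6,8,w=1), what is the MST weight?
17 (MST edges: (1,5,w=3), (1,7,w=3), (2,3,w=4), (3,4,w=3), (3,6,w=2), (5,8,w=1), (6,8,w=1); sum of weights 3 + 3 + 4 + 3 + 2 + 1 + 1 = 17)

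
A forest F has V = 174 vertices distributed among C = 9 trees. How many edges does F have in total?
165 (Each of the 9 component trees on V_i vertices has V_i - 1 edges; summing gives V - C = 174 - 9 = 165)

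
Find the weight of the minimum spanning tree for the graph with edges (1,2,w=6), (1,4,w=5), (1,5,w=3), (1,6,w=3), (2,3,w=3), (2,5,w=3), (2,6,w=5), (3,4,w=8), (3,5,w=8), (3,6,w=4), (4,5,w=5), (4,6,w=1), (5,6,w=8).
13 (MST edges: (1,5,w=3), (1,6,w=3), (2,3,w=3), (2,5,w=3), (4,6,w=1); sum of weights 3 + 3 + 3 + 3 + 1 = 13)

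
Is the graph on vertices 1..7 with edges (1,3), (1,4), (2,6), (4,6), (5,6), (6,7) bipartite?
Yes. Partition: {1, 6}, {2, 3, 4, 5, 7}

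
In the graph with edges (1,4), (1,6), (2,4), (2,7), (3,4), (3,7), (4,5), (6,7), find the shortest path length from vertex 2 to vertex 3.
2 (path: 2 -> 7 -> 3, 2 edges)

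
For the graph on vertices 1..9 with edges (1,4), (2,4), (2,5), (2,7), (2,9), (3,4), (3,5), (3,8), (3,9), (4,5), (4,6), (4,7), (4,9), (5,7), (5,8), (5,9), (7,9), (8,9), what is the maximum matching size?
4 (matching: (2,7), (3,9), (4,6), (5,8); upper bound floor(n/2) = floor(9/2) = 4)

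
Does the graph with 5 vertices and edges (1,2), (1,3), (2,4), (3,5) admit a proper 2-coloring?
Yes. Partition: {1, 4, 5}, {2, 3}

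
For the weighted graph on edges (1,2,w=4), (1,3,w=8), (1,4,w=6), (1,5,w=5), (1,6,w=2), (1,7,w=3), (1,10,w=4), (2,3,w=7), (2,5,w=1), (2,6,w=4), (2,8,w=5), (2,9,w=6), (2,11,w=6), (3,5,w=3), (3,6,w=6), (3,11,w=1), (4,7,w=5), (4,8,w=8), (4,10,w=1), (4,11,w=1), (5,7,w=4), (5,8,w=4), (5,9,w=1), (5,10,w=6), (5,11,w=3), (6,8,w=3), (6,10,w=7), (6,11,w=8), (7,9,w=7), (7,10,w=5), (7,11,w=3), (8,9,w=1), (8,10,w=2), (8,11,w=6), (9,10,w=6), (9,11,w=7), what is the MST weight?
16 (MST edges: (1,6,w=2), (1,7,w=3), (2,5,w=1), (3,11,w=1), (4,10,w=1), (4,11,w=1), (5,9,w=1), (6,8,w=3), (8,9,w=1), (8,10,w=2); sum of weights 2 + 3 + 1 + 1 + 1 + 1 + 1 + 3 + 1 + 2 = 16)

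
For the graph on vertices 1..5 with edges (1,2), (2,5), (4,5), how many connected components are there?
2 (components: {1, 2, 4, 5}, {3})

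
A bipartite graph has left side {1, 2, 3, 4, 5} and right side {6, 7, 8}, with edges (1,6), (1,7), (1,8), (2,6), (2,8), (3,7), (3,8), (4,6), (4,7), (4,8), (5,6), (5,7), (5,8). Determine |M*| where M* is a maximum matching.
3 (matching: (1,8), (2,6), (3,7); upper bound min(|L|,|R|) = min(5,3) = 3)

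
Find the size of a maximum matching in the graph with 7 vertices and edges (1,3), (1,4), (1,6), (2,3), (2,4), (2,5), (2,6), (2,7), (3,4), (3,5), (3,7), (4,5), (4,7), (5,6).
3 (matching: (1,6), (3,7), (4,5); upper bound floor(n/2) = floor(7/2) = 3)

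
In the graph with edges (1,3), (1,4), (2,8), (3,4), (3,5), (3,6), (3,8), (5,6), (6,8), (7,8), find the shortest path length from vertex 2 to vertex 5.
3 (path: 2 -> 8 -> 6 -> 5, 3 edges)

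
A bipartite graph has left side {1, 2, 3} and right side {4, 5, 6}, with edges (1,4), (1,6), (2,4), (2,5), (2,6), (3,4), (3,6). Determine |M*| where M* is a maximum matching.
3 (matching: (1,6), (2,5), (3,4); upper bound min(|L|,|R|) = min(3,3) = 3)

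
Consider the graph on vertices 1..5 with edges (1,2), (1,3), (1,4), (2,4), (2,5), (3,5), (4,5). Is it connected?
Yes (BFS from 1 visits [1, 2, 3, 4, 5] — all 5 vertices reached)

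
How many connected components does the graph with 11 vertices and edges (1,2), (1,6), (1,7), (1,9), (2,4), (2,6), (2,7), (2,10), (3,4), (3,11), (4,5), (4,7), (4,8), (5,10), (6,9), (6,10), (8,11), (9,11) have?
1 (components: {1, 2, 3, 4, 5, 6, 7, 8, 9, 10, 11})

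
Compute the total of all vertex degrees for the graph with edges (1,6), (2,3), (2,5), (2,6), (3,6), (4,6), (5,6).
14 (handshake: sum of degrees = 2|E| = 2 x 7 = 14)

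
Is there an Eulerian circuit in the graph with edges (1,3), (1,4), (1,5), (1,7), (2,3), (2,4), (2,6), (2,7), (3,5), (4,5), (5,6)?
No (2 vertices have odd degree: {3, 4}; Eulerian circuit requires 0)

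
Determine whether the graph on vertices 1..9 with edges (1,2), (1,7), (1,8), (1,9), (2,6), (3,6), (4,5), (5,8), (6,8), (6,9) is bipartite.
Yes. Partition: {1, 5, 6}, {2, 3, 4, 7, 8, 9}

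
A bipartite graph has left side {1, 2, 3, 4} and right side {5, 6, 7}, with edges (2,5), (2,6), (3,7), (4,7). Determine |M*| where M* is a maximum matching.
2 (matching: (2,6), (3,7); upper bound min(|L|,|R|) = min(4,3) = 3)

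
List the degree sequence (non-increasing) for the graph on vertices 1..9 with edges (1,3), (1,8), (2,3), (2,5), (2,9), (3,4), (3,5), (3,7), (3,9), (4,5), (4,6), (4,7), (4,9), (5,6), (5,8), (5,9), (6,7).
[6, 6, 5, 4, 3, 3, 3, 2, 2] (degrees: deg(1)=2, deg(2)=3, deg(3)=6, deg(4)=5, deg(5)=6, deg(6)=3, deg(7)=3, deg(8)=2, deg(9)=4)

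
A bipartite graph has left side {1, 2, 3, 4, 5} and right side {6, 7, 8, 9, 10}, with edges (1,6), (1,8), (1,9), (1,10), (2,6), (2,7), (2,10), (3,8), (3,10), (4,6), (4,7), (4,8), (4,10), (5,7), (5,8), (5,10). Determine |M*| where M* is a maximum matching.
5 (matching: (1,9), (2,10), (3,8), (4,6), (5,7); upper bound min(|L|,|R|) = min(5,5) = 5)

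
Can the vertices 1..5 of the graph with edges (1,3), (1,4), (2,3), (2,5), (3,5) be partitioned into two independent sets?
No (odd cycle of length 3: 2 -> 3 -> 5 -> 2)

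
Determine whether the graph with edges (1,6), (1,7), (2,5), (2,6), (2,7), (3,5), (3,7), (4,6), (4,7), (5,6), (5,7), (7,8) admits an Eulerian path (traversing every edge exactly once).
Yes (the graph is connected and exactly 2 vertices have odd degree: {2, 8}; any Eulerian path must start and end at those)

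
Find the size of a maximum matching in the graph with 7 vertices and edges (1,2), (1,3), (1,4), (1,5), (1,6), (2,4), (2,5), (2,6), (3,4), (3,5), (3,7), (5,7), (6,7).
3 (matching: (1,4), (2,6), (5,7); upper bound floor(n/2) = floor(7/2) = 3)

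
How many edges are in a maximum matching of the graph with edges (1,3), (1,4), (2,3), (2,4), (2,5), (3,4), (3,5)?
2 (matching: (2,4), (3,5); upper bound floor(n/2) = floor(5/2) = 2)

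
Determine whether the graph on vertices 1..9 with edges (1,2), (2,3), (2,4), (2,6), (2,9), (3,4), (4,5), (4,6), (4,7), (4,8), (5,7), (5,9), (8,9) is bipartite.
No (odd cycle of length 3: 4 -> 2 -> 3 -> 4)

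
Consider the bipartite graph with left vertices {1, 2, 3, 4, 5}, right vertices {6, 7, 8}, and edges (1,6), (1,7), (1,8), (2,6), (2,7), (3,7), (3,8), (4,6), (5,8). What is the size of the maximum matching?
3 (matching: (1,8), (2,7), (4,6); upper bound min(|L|,|R|) = min(5,3) = 3)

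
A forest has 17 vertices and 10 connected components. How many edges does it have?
7 (Each of the 10 component trees on V_i vertices has V_i - 1 edges; summing gives V - C = 17 - 10 = 7)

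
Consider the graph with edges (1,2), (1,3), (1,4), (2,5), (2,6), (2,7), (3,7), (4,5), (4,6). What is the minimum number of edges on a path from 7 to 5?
2 (path: 7 -> 2 -> 5, 2 edges)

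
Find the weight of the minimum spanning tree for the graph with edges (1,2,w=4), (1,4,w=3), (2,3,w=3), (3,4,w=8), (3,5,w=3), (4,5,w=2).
11 (MST edges: (1,4,w=3), (2,3,w=3), (3,5,w=3), (4,5,w=2); sum of weights 3 + 3 + 3 + 2 = 11)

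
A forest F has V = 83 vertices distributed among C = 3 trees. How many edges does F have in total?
80 (Each of the 3 component trees on V_i vertices has V_i - 1 edges; summing gives V - C = 83 - 3 = 80)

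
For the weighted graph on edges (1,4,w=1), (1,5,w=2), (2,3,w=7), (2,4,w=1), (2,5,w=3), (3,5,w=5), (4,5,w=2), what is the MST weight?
9 (MST edges: (1,4,w=1), (1,5,w=2), (2,4,w=1), (3,5,w=5); sum of weights 1 + 2 + 1 + 5 = 9)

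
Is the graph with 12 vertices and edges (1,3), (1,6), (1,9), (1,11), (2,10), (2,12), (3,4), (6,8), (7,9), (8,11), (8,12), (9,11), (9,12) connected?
No, it has 2 components: {1, 2, 3, 4, 6, 7, 8, 9, 10, 11, 12}, {5}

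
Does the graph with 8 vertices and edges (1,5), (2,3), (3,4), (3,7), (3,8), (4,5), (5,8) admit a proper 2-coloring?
Yes. Partition: {1, 2, 4, 6, 7, 8}, {3, 5}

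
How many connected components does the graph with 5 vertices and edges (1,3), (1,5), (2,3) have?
2 (components: {1, 2, 3, 5}, {4})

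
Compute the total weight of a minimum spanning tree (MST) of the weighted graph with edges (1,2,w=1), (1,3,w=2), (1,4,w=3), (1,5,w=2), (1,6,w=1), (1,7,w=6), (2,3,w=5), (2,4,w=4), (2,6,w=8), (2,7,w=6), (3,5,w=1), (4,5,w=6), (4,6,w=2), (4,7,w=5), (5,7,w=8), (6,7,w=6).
12 (MST edges: (1,2,w=1), (1,5,w=2), (1,6,w=1), (3,5,w=1), (4,6,w=2), (4,7,w=5); sum of weights 1 + 2 + 1 + 1 + 2 + 5 = 12)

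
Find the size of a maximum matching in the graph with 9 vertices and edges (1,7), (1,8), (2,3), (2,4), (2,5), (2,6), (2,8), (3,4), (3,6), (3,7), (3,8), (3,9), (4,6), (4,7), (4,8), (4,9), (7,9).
4 (matching: (2,5), (3,6), (4,8), (7,9); upper bound floor(n/2) = floor(9/2) = 4)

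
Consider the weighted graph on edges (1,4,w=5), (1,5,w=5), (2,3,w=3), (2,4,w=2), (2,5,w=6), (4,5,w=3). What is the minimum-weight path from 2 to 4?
2 (path: 2 -> 4; weights 2 = 2)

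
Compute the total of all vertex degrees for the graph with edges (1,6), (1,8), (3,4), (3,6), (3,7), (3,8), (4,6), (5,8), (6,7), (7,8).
20 (handshake: sum of degrees = 2|E| = 2 x 10 = 20)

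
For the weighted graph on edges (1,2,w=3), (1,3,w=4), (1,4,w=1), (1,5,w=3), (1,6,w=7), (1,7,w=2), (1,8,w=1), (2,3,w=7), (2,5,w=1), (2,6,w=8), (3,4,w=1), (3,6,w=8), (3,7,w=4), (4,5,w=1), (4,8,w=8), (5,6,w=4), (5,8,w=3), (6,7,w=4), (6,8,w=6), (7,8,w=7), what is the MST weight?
11 (MST edges: (1,4,w=1), (1,7,w=2), (1,8,w=1), (2,5,w=1), (3,4,w=1), (4,5,w=1), (5,6,w=4); sum of weights 1 + 2 + 1 + 1 + 1 + 1 + 4 = 11)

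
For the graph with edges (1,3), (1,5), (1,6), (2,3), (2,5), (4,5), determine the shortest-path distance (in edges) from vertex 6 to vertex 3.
2 (path: 6 -> 1 -> 3, 2 edges)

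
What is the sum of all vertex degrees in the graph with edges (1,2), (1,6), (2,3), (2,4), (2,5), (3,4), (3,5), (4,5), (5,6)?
18 (handshake: sum of degrees = 2|E| = 2 x 9 = 18)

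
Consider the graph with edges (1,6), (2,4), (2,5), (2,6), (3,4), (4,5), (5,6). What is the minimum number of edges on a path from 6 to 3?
3 (path: 6 -> 2 -> 4 -> 3, 3 edges)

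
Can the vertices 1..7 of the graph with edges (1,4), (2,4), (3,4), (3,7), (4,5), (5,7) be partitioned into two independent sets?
Yes. Partition: {1, 2, 3, 5, 6}, {4, 7}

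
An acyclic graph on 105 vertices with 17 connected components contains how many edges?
88 (Each of the 17 component trees on V_i vertices has V_i - 1 edges; summing gives V - C = 105 - 17 = 88)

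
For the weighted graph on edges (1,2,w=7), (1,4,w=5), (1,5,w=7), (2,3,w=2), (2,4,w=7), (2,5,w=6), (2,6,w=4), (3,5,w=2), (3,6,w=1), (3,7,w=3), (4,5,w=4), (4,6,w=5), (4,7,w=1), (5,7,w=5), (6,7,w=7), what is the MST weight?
14 (MST edges: (1,4,w=5), (2,3,w=2), (3,5,w=2), (3,6,w=1), (3,7,w=3), (4,7,w=1); sum of weights 5 + 2 + 2 + 1 + 3 + 1 = 14)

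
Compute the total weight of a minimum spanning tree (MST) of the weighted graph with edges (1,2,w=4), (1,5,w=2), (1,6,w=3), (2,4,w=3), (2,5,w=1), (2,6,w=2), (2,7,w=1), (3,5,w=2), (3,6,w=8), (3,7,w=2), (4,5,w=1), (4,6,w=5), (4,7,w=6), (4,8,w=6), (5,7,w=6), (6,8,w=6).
15 (MST edges: (1,5,w=2), (2,5,w=1), (2,6,w=2), (2,7,w=1), (3,7,w=2), (4,5,w=1), (4,8,w=6); sum of weights 2 + 1 + 2 + 1 + 2 + 1 + 6 = 15)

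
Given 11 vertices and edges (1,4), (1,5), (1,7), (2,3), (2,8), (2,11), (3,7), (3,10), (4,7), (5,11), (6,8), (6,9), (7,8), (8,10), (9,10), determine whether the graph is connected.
Yes (BFS from 1 visits [1, 4, 5, 7, 11, 3, 8, 2, 10, 6, 9] — all 11 vertices reached)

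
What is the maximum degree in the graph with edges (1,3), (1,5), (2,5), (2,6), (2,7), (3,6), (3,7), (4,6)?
3 (attained at vertices 2, 3, 6)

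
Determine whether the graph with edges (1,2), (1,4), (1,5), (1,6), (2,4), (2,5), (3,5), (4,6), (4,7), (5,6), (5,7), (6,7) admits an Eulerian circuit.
No (4 vertices have odd degree: {2, 3, 5, 7}; Eulerian circuit requires 0)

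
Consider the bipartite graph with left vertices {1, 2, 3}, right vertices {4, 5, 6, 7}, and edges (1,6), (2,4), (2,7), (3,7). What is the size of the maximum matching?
3 (matching: (1,6), (2,4), (3,7); upper bound min(|L|,|R|) = min(3,4) = 3)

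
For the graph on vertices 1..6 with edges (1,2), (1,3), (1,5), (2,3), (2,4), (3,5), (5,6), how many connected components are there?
1 (components: {1, 2, 3, 4, 5, 6})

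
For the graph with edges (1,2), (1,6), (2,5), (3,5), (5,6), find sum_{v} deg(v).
10 (handshake: sum of degrees = 2|E| = 2 x 5 = 10)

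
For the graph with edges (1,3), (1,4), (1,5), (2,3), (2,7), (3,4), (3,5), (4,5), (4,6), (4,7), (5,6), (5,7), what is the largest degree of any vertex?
5 (attained at vertices 4, 5)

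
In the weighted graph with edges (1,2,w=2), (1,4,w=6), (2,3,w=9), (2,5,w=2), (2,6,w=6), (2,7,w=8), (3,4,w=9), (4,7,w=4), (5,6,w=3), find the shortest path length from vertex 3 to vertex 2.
9 (path: 3 -> 2; weights 9 = 9)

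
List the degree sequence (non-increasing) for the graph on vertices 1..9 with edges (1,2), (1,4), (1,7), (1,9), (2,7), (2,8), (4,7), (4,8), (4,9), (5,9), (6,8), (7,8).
[4, 4, 4, 4, 3, 3, 1, 1, 0] (degrees: deg(1)=4, deg(2)=3, deg(3)=0, deg(4)=4, deg(5)=1, deg(6)=1, deg(7)=4, deg(8)=4, deg(9)=3)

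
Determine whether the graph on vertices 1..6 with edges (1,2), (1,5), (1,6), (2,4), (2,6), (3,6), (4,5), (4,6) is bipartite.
No (odd cycle of length 3: 6 -> 1 -> 2 -> 6)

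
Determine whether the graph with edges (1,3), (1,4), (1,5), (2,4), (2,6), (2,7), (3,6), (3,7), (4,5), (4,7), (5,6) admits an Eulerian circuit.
No (6 vertices have odd degree: {1, 2, 3, 5, 6, 7}; Eulerian circuit requires 0)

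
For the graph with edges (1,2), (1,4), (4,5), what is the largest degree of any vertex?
2 (attained at vertices 1, 4)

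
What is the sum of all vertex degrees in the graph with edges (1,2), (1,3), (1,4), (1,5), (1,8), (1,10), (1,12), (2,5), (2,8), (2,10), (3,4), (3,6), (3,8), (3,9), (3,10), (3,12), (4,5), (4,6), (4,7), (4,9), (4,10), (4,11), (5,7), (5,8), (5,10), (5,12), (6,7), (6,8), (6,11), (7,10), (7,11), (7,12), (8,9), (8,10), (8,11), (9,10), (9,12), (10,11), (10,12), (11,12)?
80 (handshake: sum of degrees = 2|E| = 2 x 40 = 80)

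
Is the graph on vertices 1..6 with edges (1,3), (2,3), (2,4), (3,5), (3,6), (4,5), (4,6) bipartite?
Yes. Partition: {1, 2, 5, 6}, {3, 4}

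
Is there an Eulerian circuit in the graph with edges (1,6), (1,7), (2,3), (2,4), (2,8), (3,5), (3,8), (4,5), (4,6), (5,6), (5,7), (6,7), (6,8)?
No (6 vertices have odd degree: {2, 3, 4, 6, 7, 8}; Eulerian circuit requires 0)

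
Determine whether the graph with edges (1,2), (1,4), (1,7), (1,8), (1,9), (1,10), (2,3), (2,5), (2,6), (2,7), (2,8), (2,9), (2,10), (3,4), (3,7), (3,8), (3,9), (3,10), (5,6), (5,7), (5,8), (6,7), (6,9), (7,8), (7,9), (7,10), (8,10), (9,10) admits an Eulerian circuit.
Yes (the graph is connected and all 10 vertices have even degree)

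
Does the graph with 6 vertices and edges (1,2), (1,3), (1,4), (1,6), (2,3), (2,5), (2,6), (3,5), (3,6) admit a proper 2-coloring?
No (odd cycle of length 3: 2 -> 1 -> 3 -> 2)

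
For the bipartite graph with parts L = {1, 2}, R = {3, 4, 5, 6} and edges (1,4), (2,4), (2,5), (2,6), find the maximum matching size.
2 (matching: (1,4), (2,6); upper bound min(|L|,|R|) = min(2,4) = 2)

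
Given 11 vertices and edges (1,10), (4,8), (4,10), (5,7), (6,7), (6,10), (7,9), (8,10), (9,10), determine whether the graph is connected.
No, it has 4 components: {1, 4, 5, 6, 7, 8, 9, 10}, {2}, {3}, {11}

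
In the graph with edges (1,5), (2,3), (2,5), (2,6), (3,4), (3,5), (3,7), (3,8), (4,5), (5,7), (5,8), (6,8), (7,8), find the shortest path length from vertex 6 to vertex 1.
3 (path: 6 -> 8 -> 5 -> 1, 3 edges)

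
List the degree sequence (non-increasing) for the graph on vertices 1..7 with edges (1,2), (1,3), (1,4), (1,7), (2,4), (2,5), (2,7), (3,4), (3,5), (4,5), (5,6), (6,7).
[4, 4, 4, 4, 3, 3, 2] (degrees: deg(1)=4, deg(2)=4, deg(3)=3, deg(4)=4, deg(5)=4, deg(6)=2, deg(7)=3)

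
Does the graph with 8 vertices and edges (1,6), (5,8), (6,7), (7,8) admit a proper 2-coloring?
Yes. Partition: {1, 2, 3, 4, 5, 7}, {6, 8}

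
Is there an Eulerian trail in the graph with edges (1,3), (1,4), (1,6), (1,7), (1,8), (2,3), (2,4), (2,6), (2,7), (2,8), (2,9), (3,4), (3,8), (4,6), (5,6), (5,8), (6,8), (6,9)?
Yes (the graph is connected and exactly 2 vertices have odd degree: {1, 8}; any Eulerian path must start and end at those)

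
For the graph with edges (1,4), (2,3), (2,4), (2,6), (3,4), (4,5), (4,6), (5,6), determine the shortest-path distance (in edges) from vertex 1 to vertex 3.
2 (path: 1 -> 4 -> 3, 2 edges)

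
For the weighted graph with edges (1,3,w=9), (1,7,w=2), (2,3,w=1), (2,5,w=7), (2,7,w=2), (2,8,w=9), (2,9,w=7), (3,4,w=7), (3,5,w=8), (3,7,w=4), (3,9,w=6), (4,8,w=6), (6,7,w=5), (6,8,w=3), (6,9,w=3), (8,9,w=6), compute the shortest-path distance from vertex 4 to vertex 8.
6 (path: 4 -> 8; weights 6 = 6)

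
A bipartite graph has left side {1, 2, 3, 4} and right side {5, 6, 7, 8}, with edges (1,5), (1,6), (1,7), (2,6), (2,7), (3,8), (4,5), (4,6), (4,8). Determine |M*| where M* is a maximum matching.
4 (matching: (1,7), (2,6), (3,8), (4,5); upper bound min(|L|,|R|) = min(4,4) = 4)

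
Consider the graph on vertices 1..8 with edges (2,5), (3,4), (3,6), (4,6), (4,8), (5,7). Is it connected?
No, it has 3 components: {1}, {2, 5, 7}, {3, 4, 6, 8}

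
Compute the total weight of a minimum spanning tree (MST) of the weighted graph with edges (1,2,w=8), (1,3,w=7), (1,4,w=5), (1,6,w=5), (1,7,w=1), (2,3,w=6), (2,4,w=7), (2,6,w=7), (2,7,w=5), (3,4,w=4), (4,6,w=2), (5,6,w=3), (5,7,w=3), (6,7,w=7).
18 (MST edges: (1,7,w=1), (2,7,w=5), (3,4,w=4), (4,6,w=2), (5,6,w=3), (5,7,w=3); sum of weights 1 + 5 + 4 + 2 + 3 + 3 = 18)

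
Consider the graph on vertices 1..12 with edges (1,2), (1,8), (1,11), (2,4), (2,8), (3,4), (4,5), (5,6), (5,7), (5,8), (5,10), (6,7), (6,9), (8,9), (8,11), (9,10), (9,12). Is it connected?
Yes (BFS from 1 visits [1, 2, 8, 11, 4, 5, 9, 3, 6, 7, 10, 12] — all 12 vertices reached)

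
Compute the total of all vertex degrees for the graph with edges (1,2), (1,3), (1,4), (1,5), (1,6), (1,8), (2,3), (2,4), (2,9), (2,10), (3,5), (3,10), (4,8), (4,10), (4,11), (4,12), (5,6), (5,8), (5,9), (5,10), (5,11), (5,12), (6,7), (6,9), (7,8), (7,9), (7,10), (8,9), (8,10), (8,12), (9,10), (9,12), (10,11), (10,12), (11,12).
70 (handshake: sum of degrees = 2|E| = 2 x 35 = 70)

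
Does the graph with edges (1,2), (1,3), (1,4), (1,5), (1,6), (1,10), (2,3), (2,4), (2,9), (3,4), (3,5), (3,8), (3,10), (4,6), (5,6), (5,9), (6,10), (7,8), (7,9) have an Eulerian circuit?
No (2 vertices have odd degree: {9, 10}; Eulerian circuit requires 0)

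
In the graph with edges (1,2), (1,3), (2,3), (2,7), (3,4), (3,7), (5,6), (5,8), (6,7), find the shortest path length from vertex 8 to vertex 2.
4 (path: 8 -> 5 -> 6 -> 7 -> 2, 4 edges)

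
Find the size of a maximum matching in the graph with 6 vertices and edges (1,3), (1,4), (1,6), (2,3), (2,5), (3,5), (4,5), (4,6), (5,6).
3 (matching: (1,6), (2,3), (4,5); upper bound floor(n/2) = floor(6/2) = 3)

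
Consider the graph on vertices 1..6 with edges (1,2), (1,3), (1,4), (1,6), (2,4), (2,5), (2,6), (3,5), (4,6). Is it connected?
Yes (BFS from 1 visits [1, 2, 3, 4, 6, 5] — all 6 vertices reached)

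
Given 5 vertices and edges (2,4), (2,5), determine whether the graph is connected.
No, it has 3 components: {1}, {2, 4, 5}, {3}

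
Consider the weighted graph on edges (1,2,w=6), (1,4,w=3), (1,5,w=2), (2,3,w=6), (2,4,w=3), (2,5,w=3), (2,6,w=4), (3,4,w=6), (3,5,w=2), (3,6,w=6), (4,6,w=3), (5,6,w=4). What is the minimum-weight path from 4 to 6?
3 (path: 4 -> 6; weights 3 = 3)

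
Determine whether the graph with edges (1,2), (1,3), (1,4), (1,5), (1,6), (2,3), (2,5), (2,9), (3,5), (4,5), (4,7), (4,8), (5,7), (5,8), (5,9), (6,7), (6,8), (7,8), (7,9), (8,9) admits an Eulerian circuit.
No (6 vertices have odd degree: {1, 3, 5, 6, 7, 8}; Eulerian circuit requires 0)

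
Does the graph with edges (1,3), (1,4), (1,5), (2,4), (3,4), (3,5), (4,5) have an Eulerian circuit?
No (4 vertices have odd degree: {1, 2, 3, 5}; Eulerian circuit requires 0)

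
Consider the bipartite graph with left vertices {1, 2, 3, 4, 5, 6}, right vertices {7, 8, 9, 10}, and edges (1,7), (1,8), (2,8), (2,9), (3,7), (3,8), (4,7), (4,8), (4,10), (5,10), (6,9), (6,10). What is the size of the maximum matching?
4 (matching: (1,8), (2,9), (3,7), (4,10); upper bound min(|L|,|R|) = min(6,4) = 4)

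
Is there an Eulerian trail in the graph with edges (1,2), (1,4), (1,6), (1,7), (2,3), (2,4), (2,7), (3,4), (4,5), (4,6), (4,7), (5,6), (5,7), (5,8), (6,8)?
Yes — and in fact it has an Eulerian circuit (the graph is connected and all 8 vertices have even degree)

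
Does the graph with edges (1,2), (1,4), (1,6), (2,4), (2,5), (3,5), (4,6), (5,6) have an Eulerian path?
No (6 vertices have odd degree: {1, 2, 3, 4, 5, 6}; Eulerian path requires 0 or 2)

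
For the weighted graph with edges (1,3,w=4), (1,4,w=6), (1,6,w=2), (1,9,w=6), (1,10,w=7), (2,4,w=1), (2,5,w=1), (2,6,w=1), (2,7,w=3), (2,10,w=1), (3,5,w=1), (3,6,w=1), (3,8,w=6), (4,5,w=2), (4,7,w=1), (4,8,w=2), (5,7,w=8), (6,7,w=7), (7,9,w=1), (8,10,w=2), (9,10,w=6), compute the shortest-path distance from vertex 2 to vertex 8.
3 (path: 2 -> 4 -> 8; weights 1 + 2 = 3)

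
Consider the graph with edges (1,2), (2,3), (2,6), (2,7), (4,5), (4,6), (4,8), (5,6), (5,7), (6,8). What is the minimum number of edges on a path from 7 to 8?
3 (path: 7 -> 2 -> 6 -> 8, 3 edges)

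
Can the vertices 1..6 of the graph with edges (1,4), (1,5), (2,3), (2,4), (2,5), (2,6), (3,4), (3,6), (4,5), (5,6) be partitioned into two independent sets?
No (odd cycle of length 3: 5 -> 1 -> 4 -> 5)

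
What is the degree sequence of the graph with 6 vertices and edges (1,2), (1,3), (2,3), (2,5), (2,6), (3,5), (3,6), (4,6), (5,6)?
[4, 4, 4, 3, 2, 1] (degrees: deg(1)=2, deg(2)=4, deg(3)=4, deg(4)=1, deg(5)=3, deg(6)=4)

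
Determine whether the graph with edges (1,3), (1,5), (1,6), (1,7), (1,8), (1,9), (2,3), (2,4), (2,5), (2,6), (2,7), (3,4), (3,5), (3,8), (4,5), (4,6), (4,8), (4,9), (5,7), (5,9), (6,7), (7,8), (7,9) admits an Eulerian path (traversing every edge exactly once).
Yes (the graph is connected and exactly 2 vertices have odd degree: {2, 3}; any Eulerian path must start and end at those)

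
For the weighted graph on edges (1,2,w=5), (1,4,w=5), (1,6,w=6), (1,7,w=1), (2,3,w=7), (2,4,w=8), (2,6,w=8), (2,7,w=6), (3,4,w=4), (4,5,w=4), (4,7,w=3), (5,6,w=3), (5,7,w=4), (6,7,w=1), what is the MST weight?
17 (MST edges: (1,2,w=5), (1,7,w=1), (3,4,w=4), (4,7,w=3), (5,6,w=3), (6,7,w=1); sum of weights 5 + 1 + 4 + 3 + 3 + 1 = 17)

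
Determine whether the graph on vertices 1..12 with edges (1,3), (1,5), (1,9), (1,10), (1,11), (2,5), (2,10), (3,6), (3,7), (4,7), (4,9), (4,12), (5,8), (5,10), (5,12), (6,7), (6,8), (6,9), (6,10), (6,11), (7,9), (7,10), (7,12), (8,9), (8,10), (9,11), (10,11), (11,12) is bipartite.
No (odd cycle of length 3: 10 -> 1 -> 5 -> 10)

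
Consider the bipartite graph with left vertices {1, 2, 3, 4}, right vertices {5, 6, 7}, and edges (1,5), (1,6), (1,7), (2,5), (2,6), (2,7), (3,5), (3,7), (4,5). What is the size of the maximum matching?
3 (matching: (1,7), (2,6), (3,5); upper bound min(|L|,|R|) = min(4,3) = 3)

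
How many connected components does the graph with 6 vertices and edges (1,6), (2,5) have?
4 (components: {1, 6}, {2, 5}, {3}, {4})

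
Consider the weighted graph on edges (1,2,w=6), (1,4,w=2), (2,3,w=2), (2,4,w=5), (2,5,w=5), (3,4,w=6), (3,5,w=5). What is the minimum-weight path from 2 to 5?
5 (path: 2 -> 5; weights 5 = 5)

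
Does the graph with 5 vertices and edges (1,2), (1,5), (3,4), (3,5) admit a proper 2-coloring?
Yes. Partition: {1, 3}, {2, 4, 5}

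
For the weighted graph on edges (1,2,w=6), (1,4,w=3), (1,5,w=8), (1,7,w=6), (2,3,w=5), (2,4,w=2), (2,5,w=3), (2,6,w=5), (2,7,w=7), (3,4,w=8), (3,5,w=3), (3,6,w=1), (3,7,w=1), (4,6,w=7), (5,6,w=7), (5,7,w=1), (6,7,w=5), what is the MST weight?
11 (MST edges: (1,4,w=3), (2,4,w=2), (2,5,w=3), (3,6,w=1), (3,7,w=1), (5,7,w=1); sum of weights 3 + 2 + 3 + 1 + 1 + 1 = 11)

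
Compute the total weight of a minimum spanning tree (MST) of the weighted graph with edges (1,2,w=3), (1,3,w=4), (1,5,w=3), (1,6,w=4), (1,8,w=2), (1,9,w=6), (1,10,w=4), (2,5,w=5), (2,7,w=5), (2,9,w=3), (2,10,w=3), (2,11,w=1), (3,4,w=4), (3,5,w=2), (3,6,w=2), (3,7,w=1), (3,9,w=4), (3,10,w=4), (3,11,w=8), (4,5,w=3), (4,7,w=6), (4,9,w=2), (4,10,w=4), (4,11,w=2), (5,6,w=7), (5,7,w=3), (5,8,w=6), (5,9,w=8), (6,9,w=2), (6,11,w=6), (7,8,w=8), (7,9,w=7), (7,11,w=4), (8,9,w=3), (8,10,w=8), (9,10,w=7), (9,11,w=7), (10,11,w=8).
20 (MST edges: (1,5,w=3), (1,8,w=2), (2,10,w=3), (2,11,w=1), (3,5,w=2), (3,6,w=2), (3,7,w=1), (4,9,w=2), (4,11,w=2), (6,9,w=2); sum of weights 3 + 2 + 3 + 1 + 2 + 2 + 1 + 2 + 2 + 2 = 20)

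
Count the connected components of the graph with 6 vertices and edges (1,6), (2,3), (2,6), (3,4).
2 (components: {1, 2, 3, 4, 6}, {5})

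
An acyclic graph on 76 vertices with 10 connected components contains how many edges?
66 (Each of the 10 component trees on V_i vertices has V_i - 1 edges; summing gives V - C = 76 - 10 = 66)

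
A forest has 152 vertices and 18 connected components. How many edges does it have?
134 (Each of the 18 component trees on V_i vertices has V_i - 1 edges; summing gives V - C = 152 - 18 = 134)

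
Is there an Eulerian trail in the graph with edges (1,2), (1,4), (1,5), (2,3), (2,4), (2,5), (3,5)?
Yes (the graph is connected and exactly 2 vertices have odd degree: {1, 5}; any Eulerian path must start and end at those)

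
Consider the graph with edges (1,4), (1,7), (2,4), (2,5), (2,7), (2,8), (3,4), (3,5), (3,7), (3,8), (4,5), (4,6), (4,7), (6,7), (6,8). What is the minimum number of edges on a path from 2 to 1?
2 (path: 2 -> 4 -> 1, 2 edges)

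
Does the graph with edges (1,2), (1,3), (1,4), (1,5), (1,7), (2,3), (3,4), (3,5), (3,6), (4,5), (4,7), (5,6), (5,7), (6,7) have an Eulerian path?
No (4 vertices have odd degree: {1, 3, 5, 6}; Eulerian path requires 0 or 2)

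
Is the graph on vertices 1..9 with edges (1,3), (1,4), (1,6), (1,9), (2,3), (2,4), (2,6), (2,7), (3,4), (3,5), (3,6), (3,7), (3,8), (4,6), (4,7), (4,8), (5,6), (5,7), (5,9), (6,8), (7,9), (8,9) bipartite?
No (odd cycle of length 3: 3 -> 1 -> 4 -> 3)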